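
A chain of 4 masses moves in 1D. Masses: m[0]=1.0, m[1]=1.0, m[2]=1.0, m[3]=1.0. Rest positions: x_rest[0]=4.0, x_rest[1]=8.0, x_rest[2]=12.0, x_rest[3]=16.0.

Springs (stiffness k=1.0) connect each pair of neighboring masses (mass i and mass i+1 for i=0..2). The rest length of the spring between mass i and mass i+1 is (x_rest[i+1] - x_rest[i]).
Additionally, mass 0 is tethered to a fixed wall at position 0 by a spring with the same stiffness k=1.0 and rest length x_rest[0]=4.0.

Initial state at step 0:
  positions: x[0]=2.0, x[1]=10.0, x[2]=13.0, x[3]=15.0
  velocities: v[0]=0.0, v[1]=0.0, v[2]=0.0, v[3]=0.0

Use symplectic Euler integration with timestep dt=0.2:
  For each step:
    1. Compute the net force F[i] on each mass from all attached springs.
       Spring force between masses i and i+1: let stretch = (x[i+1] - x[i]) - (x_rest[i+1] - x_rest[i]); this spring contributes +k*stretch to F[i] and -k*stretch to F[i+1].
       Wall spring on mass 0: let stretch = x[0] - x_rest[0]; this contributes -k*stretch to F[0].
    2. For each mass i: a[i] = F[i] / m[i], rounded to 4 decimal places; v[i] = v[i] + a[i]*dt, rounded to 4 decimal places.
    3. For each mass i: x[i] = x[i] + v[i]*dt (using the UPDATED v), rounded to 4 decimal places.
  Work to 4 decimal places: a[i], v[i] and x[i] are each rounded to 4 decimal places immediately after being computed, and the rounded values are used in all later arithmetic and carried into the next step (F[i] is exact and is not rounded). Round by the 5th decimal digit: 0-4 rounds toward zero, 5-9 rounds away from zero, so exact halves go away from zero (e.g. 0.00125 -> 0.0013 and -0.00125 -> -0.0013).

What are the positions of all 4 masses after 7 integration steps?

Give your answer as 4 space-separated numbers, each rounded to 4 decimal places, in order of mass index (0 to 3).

Answer: 5.8926 6.8425 11.8374 16.6665

Derivation:
Step 0: x=[2.0000 10.0000 13.0000 15.0000] v=[0.0000 0.0000 0.0000 0.0000]
Step 1: x=[2.2400 9.8000 12.9600 15.0800] v=[1.2000 -1.0000 -0.2000 0.4000]
Step 2: x=[2.6928 9.4240 12.8784 15.2352] v=[2.2640 -1.8800 -0.4080 0.7760]
Step 3: x=[3.3071 8.9169 12.7529 15.4561] v=[3.0717 -2.5354 -0.6275 1.1046]
Step 4: x=[4.0135 8.3389 12.5821 15.7289] v=[3.5322 -2.8902 -0.8541 1.3640]
Step 5: x=[4.7324 7.7576 12.3674 16.0358] v=[3.5946 -2.9066 -1.0734 1.5346]
Step 6: x=[5.3830 7.2397 12.1151 16.3560] v=[3.2532 -2.5897 -1.2617 1.6009]
Step 7: x=[5.8926 6.8425 11.8374 16.6665] v=[2.5479 -1.9860 -1.3886 1.5527]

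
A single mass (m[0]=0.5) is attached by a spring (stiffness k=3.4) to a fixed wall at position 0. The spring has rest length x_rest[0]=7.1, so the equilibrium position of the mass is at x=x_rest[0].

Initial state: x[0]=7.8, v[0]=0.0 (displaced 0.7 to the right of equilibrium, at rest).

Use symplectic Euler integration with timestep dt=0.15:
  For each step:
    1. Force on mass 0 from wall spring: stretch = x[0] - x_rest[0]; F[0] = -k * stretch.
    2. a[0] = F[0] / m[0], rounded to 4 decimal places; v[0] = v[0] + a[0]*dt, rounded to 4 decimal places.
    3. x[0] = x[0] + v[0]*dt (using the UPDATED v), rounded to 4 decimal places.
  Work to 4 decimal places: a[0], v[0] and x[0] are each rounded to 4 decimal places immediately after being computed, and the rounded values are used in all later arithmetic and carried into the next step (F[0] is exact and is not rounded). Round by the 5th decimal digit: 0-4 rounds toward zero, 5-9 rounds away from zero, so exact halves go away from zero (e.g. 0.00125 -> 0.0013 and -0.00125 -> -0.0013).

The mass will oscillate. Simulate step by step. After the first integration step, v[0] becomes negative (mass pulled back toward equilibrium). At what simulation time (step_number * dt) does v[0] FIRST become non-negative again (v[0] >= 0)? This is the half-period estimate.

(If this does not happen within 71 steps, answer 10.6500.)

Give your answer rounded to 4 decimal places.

Step 0: x=[7.8000] v=[0.0000]
Step 1: x=[7.6929] v=[-0.7140]
Step 2: x=[7.4951] v=[-1.3188]
Step 3: x=[7.2368] v=[-1.7218]
Step 4: x=[6.9576] v=[-1.8613]
Step 5: x=[6.7002] v=[-1.7161]
Step 6: x=[6.5040] v=[-1.3083]
Step 7: x=[6.3989] v=[-0.7004]
Step 8: x=[6.4011] v=[0.0147]
First v>=0 after going negative at step 8, time=1.2000

Answer: 1.2000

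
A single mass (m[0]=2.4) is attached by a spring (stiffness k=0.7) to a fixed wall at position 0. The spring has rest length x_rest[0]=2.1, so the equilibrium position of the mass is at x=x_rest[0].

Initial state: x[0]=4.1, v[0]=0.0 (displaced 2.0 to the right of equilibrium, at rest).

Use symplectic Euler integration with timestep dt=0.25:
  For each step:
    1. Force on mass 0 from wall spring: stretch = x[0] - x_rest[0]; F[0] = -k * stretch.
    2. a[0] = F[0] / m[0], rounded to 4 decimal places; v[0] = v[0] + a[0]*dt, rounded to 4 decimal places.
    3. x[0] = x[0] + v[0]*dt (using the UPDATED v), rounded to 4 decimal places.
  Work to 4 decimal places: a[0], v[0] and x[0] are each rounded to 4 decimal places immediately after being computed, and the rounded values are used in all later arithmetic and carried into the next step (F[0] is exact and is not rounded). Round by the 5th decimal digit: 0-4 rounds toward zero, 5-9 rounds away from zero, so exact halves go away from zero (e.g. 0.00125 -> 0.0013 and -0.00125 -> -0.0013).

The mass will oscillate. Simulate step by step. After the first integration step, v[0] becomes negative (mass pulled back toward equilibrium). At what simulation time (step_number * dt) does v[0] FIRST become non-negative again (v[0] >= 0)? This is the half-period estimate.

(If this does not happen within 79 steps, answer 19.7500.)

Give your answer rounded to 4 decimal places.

Answer: 6.0000

Derivation:
Step 0: x=[4.1000] v=[0.0000]
Step 1: x=[4.0636] v=[-0.1458]
Step 2: x=[3.9914] v=[-0.2890]
Step 3: x=[3.8847] v=[-0.4269]
Step 4: x=[3.7455] v=[-0.5570]
Step 5: x=[3.5763] v=[-0.6770]
Step 6: x=[3.3801] v=[-0.7847]
Step 7: x=[3.1606] v=[-0.8781]
Step 8: x=[2.9218] v=[-0.9554]
Step 9: x=[2.6680] v=[-1.0153]
Step 10: x=[2.4038] v=[-1.0567]
Step 11: x=[2.1341] v=[-1.0789]
Step 12: x=[1.8638] v=[-1.0814]
Step 13: x=[1.5978] v=[-1.0642]
Step 14: x=[1.3409] v=[-1.0276]
Step 15: x=[1.0978] v=[-0.9723]
Step 16: x=[0.8730] v=[-0.8992]
Step 17: x=[0.6706] v=[-0.8097]
Step 18: x=[0.4942] v=[-0.7055]
Step 19: x=[0.3471] v=[-0.5884]
Step 20: x=[0.2320] v=[-0.4606]
Step 21: x=[0.1509] v=[-0.3244]
Step 22: x=[0.1053] v=[-0.1823]
Step 23: x=[0.0961] v=[-0.0369]
Step 24: x=[0.1234] v=[0.1092]
First v>=0 after going negative at step 24, time=6.0000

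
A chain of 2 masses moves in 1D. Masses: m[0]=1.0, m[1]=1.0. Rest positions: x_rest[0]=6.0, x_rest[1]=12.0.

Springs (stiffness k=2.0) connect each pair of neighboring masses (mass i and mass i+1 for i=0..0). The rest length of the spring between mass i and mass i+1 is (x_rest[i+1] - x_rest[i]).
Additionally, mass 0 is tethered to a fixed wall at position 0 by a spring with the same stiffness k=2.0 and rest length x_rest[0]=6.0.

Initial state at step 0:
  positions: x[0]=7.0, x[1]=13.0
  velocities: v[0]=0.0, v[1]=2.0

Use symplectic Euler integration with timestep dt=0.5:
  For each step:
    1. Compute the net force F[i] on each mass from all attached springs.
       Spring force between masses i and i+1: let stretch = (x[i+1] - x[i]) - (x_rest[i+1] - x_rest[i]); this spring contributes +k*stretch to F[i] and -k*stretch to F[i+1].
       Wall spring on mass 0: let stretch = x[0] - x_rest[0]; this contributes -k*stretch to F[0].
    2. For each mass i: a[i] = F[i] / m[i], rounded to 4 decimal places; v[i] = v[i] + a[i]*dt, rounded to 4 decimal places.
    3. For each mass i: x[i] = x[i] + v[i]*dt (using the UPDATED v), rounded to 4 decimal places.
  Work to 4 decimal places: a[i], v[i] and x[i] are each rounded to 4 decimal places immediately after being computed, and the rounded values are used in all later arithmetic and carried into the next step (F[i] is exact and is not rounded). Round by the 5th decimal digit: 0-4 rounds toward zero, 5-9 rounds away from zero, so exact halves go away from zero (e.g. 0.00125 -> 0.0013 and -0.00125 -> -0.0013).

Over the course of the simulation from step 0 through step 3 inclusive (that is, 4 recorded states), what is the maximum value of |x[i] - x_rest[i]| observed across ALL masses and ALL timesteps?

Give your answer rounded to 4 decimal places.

Answer: 2.2500

Derivation:
Step 0: x=[7.0000 13.0000] v=[0.0000 2.0000]
Step 1: x=[6.5000 14.0000] v=[-1.0000 2.0000]
Step 2: x=[6.5000 14.2500] v=[0.0000 0.5000]
Step 3: x=[7.1250 13.6250] v=[1.2500 -1.2500]
Max displacement = 2.2500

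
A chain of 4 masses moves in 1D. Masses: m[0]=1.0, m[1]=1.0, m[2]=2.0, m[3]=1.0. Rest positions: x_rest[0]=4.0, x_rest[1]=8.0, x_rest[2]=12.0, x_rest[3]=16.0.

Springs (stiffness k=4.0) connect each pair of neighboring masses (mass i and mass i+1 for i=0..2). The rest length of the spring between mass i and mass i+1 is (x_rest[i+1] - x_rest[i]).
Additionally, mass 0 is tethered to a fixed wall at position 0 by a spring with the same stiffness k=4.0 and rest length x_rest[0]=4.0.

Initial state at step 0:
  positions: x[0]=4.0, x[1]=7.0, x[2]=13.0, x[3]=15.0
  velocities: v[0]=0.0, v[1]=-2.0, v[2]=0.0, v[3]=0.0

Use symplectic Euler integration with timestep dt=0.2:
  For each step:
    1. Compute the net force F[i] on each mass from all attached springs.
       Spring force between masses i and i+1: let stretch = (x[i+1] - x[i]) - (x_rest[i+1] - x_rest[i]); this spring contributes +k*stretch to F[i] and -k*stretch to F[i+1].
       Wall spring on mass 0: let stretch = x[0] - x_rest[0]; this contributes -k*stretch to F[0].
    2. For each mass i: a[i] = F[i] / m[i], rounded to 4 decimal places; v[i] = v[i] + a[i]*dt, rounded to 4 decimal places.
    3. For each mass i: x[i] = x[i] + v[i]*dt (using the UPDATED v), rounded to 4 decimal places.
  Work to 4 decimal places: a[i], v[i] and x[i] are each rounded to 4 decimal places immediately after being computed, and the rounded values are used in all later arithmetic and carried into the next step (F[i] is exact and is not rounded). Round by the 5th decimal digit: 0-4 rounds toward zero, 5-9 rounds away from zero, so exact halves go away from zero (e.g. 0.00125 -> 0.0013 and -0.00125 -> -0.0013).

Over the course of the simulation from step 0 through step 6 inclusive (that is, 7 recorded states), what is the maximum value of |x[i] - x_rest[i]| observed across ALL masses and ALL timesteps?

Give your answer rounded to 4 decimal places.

Answer: 1.2399

Derivation:
Step 0: x=[4.0000 7.0000 13.0000 15.0000] v=[0.0000 -2.0000 0.0000 0.0000]
Step 1: x=[3.8400 7.0800 12.6800 15.3200] v=[-0.8000 0.4000 -1.6000 1.6000]
Step 2: x=[3.5840 7.5376 12.1232 15.8576] v=[-1.2800 2.2880 -2.7840 2.6880]
Step 3: x=[3.3871 8.0963 11.4983 16.4377] v=[-0.9843 2.7936 -3.1245 2.9005]
Step 4: x=[3.4018 8.4459 10.9964 16.8675] v=[0.0734 1.7478 -2.5095 2.1490]
Step 5: x=[3.6792 8.3965 10.7601 16.9979] v=[1.3872 -0.2471 -1.1813 0.6521]
Step 6: x=[4.1227 7.9705 10.8338 16.7703] v=[2.2177 -2.1301 0.3684 -1.1381]
Max displacement = 1.2399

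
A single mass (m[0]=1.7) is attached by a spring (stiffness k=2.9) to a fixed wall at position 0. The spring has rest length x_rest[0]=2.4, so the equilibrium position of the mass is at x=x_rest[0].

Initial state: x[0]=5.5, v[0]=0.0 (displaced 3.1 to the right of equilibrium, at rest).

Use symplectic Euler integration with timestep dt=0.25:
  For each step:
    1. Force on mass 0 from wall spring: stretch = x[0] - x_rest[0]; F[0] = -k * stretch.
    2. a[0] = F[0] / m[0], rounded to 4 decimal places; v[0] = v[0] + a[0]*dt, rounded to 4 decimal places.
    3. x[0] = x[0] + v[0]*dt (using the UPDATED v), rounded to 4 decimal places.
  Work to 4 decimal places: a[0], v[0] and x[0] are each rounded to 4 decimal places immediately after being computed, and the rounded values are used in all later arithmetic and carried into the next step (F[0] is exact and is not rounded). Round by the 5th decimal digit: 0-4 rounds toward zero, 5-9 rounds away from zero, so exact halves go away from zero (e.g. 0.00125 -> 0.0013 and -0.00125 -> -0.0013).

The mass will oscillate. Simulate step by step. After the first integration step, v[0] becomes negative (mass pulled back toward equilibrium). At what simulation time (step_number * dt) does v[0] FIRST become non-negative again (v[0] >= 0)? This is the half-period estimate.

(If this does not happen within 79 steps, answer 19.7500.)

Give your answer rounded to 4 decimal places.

Step 0: x=[5.5000] v=[0.0000]
Step 1: x=[5.1695] v=[-1.3221]
Step 2: x=[4.5437] v=[-2.5032]
Step 3: x=[3.6894] v=[-3.4174]
Step 4: x=[2.6976] v=[-3.9673]
Step 5: x=[1.6741] v=[-4.0942]
Step 6: x=[0.7280] v=[-3.7846]
Step 7: x=[-0.0399] v=[-3.0716]
Step 8: x=[-0.5477] v=[-2.0311]
Step 9: x=[-0.7412] v=[-0.7740]
Step 10: x=[-0.5998] v=[0.5656]
First v>=0 after going negative at step 10, time=2.5000

Answer: 2.5000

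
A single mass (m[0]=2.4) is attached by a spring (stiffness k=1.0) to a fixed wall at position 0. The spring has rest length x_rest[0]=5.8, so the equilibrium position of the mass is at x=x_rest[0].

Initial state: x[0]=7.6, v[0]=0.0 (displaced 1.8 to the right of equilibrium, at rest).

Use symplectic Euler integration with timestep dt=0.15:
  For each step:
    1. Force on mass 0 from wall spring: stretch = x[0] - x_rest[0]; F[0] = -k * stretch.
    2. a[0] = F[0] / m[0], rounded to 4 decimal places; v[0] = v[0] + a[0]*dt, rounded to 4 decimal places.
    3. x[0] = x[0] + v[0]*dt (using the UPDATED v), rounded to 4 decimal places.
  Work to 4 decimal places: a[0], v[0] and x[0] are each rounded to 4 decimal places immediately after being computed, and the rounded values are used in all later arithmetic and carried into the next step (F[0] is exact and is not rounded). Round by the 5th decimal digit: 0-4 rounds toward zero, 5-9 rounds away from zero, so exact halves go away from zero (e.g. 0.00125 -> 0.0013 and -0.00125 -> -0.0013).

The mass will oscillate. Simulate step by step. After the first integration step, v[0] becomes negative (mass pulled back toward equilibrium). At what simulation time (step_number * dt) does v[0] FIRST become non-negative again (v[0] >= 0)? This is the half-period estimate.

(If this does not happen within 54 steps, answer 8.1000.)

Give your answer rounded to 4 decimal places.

Answer: 4.9500

Derivation:
Step 0: x=[7.6000] v=[0.0000]
Step 1: x=[7.5831] v=[-0.1125]
Step 2: x=[7.5495] v=[-0.2240]
Step 3: x=[7.4995] v=[-0.3334]
Step 4: x=[7.4336] v=[-0.4396]
Step 5: x=[7.3523] v=[-0.5417]
Step 6: x=[7.2565] v=[-0.6387]
Step 7: x=[7.1470] v=[-0.7297]
Step 8: x=[7.0249] v=[-0.8139]
Step 9: x=[6.8913] v=[-0.8905]
Step 10: x=[6.7475] v=[-0.9587]
Step 11: x=[6.5948] v=[-1.0179]
Step 12: x=[6.4347] v=[-1.0676]
Step 13: x=[6.2686] v=[-1.1073]
Step 14: x=[6.0981] v=[-1.1366]
Step 15: x=[5.9248] v=[-1.1552]
Step 16: x=[5.7504] v=[-1.1630]
Step 17: x=[5.5764] v=[-1.1599]
Step 18: x=[5.4045] v=[-1.1459]
Step 19: x=[5.2363] v=[-1.1212]
Step 20: x=[5.0734] v=[-1.0860]
Step 21: x=[4.9173] v=[-1.0406]
Step 22: x=[4.7695] v=[-0.9854]
Step 23: x=[4.6314] v=[-0.9210]
Step 24: x=[4.5042] v=[-0.8480]
Step 25: x=[4.3892] v=[-0.7670]
Step 26: x=[4.2874] v=[-0.6788]
Step 27: x=[4.1998] v=[-0.5843]
Step 28: x=[4.1272] v=[-0.4843]
Step 29: x=[4.0702] v=[-0.3798]
Step 30: x=[4.0294] v=[-0.2717]
Step 31: x=[4.0053] v=[-0.1610]
Step 32: x=[3.9980] v=[-0.0488]
Step 33: x=[4.0076] v=[0.0638]
First v>=0 after going negative at step 33, time=4.9500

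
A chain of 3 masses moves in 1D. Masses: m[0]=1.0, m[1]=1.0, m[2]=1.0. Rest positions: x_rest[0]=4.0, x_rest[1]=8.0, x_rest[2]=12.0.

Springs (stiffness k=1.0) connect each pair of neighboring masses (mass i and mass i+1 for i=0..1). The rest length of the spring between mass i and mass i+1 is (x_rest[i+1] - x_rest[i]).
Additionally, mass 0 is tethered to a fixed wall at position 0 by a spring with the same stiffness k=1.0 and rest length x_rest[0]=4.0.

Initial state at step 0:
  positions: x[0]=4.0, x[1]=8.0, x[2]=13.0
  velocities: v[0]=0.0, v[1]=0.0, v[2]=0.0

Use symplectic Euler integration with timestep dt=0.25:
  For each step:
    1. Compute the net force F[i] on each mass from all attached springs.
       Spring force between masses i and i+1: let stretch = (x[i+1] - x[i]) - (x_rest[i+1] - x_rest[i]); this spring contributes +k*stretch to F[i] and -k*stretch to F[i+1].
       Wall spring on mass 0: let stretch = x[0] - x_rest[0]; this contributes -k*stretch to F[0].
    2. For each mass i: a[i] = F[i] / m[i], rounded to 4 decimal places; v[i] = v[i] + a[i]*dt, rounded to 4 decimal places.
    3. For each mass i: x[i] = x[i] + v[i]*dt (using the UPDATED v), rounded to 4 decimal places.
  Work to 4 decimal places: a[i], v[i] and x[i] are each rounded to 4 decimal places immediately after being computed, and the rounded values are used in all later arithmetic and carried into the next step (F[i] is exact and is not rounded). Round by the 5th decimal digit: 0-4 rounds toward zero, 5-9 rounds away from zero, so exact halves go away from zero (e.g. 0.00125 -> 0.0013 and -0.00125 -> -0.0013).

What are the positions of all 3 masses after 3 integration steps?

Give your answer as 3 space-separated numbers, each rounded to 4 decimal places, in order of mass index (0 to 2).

Answer: 4.0183 8.3186 12.6628

Derivation:
Step 0: x=[4.0000 8.0000 13.0000] v=[0.0000 0.0000 0.0000]
Step 1: x=[4.0000 8.0625 12.9375] v=[0.0000 0.2500 -0.2500]
Step 2: x=[4.0039 8.1758 12.8203] v=[0.0156 0.4531 -0.4688]
Step 3: x=[4.0183 8.3186 12.6628] v=[0.0576 0.5713 -0.6299]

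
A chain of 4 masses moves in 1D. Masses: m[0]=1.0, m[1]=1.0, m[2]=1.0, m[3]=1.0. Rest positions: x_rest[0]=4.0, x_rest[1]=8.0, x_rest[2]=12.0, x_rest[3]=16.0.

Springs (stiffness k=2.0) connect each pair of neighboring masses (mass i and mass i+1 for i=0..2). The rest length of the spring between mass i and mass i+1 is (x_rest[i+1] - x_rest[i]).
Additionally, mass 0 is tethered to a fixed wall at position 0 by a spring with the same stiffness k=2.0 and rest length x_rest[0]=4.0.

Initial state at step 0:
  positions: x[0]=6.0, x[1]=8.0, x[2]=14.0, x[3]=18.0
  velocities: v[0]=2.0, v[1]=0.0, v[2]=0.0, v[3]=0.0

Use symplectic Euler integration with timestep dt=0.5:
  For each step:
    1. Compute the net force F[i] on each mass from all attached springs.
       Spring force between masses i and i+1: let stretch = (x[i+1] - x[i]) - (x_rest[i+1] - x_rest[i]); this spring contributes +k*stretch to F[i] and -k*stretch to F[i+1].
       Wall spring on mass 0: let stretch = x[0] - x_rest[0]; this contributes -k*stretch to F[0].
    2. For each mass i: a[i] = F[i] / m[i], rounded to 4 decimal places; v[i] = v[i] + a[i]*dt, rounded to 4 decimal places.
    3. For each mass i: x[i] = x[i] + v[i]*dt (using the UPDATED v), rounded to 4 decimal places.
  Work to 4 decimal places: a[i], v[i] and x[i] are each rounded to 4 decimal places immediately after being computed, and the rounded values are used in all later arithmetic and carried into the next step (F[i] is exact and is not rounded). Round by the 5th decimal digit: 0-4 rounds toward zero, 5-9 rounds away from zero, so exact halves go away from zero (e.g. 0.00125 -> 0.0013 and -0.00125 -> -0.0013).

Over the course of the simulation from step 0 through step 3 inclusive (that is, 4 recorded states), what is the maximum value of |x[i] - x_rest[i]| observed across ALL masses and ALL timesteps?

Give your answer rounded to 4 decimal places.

Step 0: x=[6.0000 8.0000 14.0000 18.0000] v=[2.0000 0.0000 0.0000 0.0000]
Step 1: x=[5.0000 10.0000 13.0000 18.0000] v=[-2.0000 4.0000 -2.0000 0.0000]
Step 2: x=[4.0000 11.0000 13.0000 17.5000] v=[-2.0000 2.0000 0.0000 -1.0000]
Step 3: x=[4.5000 9.5000 14.2500 16.7500] v=[1.0000 -3.0000 2.5000 -1.5000]
Max displacement = 3.0000

Answer: 3.0000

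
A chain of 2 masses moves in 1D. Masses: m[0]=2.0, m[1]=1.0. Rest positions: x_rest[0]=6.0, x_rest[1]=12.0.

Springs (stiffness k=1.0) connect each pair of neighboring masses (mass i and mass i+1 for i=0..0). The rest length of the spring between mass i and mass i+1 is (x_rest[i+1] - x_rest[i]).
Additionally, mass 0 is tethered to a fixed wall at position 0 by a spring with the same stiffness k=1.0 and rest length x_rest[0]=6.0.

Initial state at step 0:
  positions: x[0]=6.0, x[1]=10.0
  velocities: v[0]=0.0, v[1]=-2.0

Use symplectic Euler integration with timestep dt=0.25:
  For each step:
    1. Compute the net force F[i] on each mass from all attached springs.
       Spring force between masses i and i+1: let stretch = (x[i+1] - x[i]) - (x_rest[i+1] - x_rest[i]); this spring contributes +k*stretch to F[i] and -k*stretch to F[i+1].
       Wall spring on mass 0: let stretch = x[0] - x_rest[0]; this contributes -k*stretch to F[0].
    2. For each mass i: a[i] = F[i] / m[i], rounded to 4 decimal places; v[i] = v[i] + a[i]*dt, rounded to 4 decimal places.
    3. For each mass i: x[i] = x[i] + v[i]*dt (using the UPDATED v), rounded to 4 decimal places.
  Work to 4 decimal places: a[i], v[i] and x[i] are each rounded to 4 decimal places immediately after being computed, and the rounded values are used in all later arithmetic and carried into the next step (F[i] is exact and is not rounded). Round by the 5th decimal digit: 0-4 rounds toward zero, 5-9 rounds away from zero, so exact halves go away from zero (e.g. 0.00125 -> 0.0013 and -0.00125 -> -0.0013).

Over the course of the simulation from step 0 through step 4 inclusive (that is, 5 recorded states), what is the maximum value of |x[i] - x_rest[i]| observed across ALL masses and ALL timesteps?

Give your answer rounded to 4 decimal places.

Answer: 2.6853

Derivation:
Step 0: x=[6.0000 10.0000] v=[0.0000 -2.0000]
Step 1: x=[5.9375 9.6250] v=[-0.2500 -1.5000]
Step 2: x=[5.8047 9.3945] v=[-0.5313 -0.9219]
Step 3: x=[5.6027 9.3147] v=[-0.8082 -0.3194]
Step 4: x=[5.3416 9.3779] v=[-1.0446 0.2526]
Max displacement = 2.6853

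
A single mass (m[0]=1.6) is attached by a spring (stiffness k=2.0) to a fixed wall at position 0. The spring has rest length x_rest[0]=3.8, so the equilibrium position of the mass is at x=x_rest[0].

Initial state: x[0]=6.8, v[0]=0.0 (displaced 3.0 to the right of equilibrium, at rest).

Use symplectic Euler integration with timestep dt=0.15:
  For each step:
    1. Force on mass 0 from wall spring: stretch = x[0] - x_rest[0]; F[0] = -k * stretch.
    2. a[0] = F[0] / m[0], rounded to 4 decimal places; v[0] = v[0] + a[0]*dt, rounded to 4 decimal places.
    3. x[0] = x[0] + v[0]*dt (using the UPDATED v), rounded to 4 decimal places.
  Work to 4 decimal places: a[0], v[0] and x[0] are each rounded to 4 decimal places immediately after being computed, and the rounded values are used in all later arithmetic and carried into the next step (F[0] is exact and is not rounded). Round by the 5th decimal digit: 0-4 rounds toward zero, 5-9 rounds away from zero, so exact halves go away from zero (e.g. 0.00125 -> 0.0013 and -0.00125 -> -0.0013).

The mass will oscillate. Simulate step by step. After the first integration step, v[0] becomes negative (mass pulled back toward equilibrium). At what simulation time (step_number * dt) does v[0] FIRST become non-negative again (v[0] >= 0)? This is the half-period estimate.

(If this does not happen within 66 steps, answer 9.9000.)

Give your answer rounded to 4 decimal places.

Step 0: x=[6.8000] v=[0.0000]
Step 1: x=[6.7156] v=[-0.5625]
Step 2: x=[6.5492] v=[-1.1092]
Step 3: x=[6.3055] v=[-1.6247]
Step 4: x=[5.9913] v=[-2.0945]
Step 5: x=[5.6155] v=[-2.5054]
Step 6: x=[5.1886] v=[-2.8458]
Step 7: x=[4.7227] v=[-3.1062]
Step 8: x=[4.2308] v=[-3.2792]
Step 9: x=[3.7268] v=[-3.3600]
Step 10: x=[3.2249] v=[-3.3463]
Step 11: x=[2.7391] v=[-3.2385]
Step 12: x=[2.2832] v=[-3.0396]
Step 13: x=[1.8699] v=[-2.7552]
Step 14: x=[1.5109] v=[-2.3933]
Step 15: x=[1.2163] v=[-1.9641]
Step 16: x=[0.9943] v=[-1.4797]
Step 17: x=[0.8513] v=[-0.9536]
Step 18: x=[0.7912] v=[-0.4007]
Step 19: x=[0.8157] v=[0.1635]
First v>=0 after going negative at step 19, time=2.8500

Answer: 2.8500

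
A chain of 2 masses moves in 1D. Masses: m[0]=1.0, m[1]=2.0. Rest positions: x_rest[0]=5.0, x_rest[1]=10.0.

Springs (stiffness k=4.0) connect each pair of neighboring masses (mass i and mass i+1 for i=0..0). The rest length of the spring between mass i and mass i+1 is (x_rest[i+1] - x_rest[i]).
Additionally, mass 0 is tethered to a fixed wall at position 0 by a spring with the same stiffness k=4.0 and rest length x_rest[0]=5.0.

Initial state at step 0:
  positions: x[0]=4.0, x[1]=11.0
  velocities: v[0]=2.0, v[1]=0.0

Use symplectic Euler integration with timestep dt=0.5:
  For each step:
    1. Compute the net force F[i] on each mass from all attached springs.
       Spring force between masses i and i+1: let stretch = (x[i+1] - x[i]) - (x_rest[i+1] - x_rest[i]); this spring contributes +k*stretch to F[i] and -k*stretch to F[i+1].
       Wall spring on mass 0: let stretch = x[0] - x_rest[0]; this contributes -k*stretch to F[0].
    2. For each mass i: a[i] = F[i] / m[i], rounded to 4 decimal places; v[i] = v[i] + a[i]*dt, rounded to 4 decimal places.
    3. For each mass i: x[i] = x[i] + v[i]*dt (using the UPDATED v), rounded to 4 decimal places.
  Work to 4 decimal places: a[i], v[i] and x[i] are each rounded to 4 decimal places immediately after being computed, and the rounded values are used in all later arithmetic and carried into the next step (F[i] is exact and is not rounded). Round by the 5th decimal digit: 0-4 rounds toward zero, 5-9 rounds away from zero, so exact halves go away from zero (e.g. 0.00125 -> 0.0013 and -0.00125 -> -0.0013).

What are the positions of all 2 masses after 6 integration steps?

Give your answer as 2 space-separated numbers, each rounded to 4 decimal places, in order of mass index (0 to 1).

Answer: 3.8125 9.7813

Derivation:
Step 0: x=[4.0000 11.0000] v=[2.0000 0.0000]
Step 1: x=[8.0000 10.0000] v=[8.0000 -2.0000]
Step 2: x=[6.0000 10.5000] v=[-4.0000 1.0000]
Step 3: x=[2.5000 11.2500] v=[-7.0000 1.5000]
Step 4: x=[5.2500 10.1250] v=[5.5000 -2.2500]
Step 5: x=[7.6250 9.0625] v=[4.7500 -2.1250]
Step 6: x=[3.8125 9.7813] v=[-7.6250 1.4375]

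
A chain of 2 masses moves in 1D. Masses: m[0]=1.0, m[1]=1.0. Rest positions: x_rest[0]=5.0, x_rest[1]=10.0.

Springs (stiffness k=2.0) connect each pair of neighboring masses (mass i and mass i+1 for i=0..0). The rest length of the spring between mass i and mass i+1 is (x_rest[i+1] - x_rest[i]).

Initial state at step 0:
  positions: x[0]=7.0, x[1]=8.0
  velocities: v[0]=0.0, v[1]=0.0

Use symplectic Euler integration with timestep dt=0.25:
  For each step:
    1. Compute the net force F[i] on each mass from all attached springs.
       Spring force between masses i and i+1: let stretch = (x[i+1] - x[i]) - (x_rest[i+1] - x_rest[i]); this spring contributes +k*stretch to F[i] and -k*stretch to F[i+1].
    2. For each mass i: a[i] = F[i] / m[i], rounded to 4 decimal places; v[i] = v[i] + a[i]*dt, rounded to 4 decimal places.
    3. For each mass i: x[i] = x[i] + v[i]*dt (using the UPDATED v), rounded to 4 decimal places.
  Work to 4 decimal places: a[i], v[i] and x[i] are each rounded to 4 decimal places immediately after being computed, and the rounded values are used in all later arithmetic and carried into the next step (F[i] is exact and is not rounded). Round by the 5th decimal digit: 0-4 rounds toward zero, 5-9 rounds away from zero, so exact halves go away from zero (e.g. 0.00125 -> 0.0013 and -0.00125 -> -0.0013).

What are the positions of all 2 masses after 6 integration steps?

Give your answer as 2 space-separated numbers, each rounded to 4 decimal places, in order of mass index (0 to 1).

Answer: 2.9556 12.0445

Derivation:
Step 0: x=[7.0000 8.0000] v=[0.0000 0.0000]
Step 1: x=[6.5000 8.5000] v=[-2.0000 2.0000]
Step 2: x=[5.6250 9.3750] v=[-3.5000 3.5000]
Step 3: x=[4.5938 10.4063] v=[-4.1250 4.1250]
Step 4: x=[3.6641 11.3360] v=[-3.7188 3.7188]
Step 5: x=[3.0684 11.9317] v=[-2.3829 2.3829]
Step 6: x=[2.9556 12.0445] v=[-0.4513 0.4513]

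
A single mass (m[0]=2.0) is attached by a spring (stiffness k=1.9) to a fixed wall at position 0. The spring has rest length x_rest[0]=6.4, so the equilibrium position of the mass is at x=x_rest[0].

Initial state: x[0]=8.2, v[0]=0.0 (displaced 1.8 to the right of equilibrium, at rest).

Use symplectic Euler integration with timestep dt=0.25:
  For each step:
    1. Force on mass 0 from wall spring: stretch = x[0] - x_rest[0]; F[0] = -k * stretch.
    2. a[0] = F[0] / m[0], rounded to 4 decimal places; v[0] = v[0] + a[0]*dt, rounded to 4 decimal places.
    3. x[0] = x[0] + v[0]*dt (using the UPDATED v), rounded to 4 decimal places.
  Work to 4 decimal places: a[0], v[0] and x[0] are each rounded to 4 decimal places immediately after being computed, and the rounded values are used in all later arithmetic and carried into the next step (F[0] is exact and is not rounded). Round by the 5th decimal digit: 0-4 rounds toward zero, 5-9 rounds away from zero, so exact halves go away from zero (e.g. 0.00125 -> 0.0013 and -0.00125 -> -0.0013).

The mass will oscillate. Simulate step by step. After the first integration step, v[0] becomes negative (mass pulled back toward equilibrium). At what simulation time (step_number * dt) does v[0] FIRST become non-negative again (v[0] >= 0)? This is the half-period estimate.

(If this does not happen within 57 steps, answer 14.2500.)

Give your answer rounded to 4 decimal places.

Answer: 3.2500

Derivation:
Step 0: x=[8.2000] v=[0.0000]
Step 1: x=[8.0931] v=[-0.4275]
Step 2: x=[7.8857] v=[-0.8296]
Step 3: x=[7.5901] v=[-1.1825]
Step 4: x=[7.2238] v=[-1.4652]
Step 5: x=[6.8086] v=[-1.6609]
Step 6: x=[6.3691] v=[-1.7580]
Step 7: x=[5.9314] v=[-1.7507]
Step 8: x=[5.5216] v=[-1.6394]
Step 9: x=[5.1639] v=[-1.4308]
Step 10: x=[4.8796] v=[-1.1372]
Step 11: x=[4.6856] v=[-0.7761]
Step 12: x=[4.5934] v=[-0.3689]
Step 13: x=[4.6085] v=[0.0602]
First v>=0 after going negative at step 13, time=3.2500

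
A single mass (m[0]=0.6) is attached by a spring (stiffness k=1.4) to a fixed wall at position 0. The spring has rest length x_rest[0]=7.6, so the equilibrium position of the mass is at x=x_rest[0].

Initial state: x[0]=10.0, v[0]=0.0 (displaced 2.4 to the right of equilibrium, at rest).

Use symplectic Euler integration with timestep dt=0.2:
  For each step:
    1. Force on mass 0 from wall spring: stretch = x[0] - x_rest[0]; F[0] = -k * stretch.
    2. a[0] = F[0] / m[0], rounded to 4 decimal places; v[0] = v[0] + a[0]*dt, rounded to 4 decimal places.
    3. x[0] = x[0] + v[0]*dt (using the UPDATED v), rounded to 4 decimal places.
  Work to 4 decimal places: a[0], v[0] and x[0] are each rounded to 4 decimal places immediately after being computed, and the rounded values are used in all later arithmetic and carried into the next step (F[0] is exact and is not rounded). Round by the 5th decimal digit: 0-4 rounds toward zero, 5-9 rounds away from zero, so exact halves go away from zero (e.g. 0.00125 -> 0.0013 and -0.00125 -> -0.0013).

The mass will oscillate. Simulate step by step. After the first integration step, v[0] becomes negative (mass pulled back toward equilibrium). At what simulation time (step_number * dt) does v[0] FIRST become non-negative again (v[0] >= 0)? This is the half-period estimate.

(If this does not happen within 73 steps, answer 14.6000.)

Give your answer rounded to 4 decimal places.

Answer: 2.2000

Derivation:
Step 0: x=[10.0000] v=[0.0000]
Step 1: x=[9.7760] v=[-1.1200]
Step 2: x=[9.3489] v=[-2.1355]
Step 3: x=[8.7586] v=[-2.9517]
Step 4: x=[8.0601] v=[-3.4924]
Step 5: x=[7.3187] v=[-3.7071]
Step 6: x=[6.6035] v=[-3.5758]
Step 7: x=[5.9813] v=[-3.1108]
Step 8: x=[5.5102] v=[-2.3554]
Step 9: x=[5.2342] v=[-1.3802]
Step 10: x=[5.1790] v=[-0.2762]
Step 11: x=[5.3497] v=[0.8536]
First v>=0 after going negative at step 11, time=2.2000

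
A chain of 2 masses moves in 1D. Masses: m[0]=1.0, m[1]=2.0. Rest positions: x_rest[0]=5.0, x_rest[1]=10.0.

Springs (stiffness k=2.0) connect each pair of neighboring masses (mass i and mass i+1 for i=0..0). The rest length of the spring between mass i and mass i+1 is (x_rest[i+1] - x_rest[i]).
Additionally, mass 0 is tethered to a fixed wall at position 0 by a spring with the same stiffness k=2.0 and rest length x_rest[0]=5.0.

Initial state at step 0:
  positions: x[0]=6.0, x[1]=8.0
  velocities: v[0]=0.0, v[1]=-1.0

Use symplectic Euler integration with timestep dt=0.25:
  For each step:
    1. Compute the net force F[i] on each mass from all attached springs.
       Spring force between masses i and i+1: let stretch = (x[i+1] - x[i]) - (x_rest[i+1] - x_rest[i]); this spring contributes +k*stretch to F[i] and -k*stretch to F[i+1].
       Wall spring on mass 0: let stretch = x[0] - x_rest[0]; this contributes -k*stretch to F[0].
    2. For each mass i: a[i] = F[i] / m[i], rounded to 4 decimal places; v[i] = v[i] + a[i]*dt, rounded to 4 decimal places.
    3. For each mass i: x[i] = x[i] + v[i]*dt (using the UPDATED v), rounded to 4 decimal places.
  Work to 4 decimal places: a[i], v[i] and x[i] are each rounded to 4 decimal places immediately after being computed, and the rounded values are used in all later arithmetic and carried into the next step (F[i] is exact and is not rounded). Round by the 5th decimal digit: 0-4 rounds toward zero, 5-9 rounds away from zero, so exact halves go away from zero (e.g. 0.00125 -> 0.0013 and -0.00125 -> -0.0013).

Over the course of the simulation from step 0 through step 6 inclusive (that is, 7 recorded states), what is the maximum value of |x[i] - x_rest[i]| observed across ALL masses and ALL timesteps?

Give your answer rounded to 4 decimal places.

Step 0: x=[6.0000 8.0000] v=[0.0000 -1.0000]
Step 1: x=[5.5000 7.9375] v=[-2.0000 -0.2500]
Step 2: x=[4.6172 8.0352] v=[-3.5313 0.3906]
Step 3: x=[3.5845 8.2317] v=[-4.1309 0.7861]
Step 4: x=[2.6846 8.4503] v=[-3.5996 0.8743]
Step 5: x=[2.1698 8.6210] v=[-2.0591 0.6829]
Step 6: x=[2.1902 8.7010] v=[0.0816 0.3201]
Max displacement = 2.8302

Answer: 2.8302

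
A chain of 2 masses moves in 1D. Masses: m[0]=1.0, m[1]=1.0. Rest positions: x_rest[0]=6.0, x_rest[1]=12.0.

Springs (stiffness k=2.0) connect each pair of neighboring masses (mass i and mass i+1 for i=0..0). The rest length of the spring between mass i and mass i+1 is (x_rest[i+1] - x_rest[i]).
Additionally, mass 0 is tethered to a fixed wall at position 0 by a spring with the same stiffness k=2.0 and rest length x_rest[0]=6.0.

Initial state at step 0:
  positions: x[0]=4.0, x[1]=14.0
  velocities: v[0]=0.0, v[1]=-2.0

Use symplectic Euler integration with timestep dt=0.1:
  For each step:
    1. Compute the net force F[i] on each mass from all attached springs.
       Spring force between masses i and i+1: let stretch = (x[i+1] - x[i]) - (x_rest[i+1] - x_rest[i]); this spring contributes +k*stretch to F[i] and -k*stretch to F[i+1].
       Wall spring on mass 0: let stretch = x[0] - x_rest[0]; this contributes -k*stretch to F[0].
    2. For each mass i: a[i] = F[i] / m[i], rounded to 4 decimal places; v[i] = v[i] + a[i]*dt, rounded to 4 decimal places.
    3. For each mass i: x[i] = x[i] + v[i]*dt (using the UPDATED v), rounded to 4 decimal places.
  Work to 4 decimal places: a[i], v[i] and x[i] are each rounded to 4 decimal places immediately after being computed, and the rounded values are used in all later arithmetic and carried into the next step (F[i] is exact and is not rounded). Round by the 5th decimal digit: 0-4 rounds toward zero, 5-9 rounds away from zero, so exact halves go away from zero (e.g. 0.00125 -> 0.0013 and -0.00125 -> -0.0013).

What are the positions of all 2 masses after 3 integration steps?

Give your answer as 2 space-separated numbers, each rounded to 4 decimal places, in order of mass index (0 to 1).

Step 0: x=[4.0000 14.0000] v=[0.0000 -2.0000]
Step 1: x=[4.1200 13.7200] v=[1.2000 -2.8000]
Step 2: x=[4.3496 13.3680] v=[2.2960 -3.5200]
Step 3: x=[4.6726 12.9556] v=[3.2298 -4.1237]

Answer: 4.6726 12.9556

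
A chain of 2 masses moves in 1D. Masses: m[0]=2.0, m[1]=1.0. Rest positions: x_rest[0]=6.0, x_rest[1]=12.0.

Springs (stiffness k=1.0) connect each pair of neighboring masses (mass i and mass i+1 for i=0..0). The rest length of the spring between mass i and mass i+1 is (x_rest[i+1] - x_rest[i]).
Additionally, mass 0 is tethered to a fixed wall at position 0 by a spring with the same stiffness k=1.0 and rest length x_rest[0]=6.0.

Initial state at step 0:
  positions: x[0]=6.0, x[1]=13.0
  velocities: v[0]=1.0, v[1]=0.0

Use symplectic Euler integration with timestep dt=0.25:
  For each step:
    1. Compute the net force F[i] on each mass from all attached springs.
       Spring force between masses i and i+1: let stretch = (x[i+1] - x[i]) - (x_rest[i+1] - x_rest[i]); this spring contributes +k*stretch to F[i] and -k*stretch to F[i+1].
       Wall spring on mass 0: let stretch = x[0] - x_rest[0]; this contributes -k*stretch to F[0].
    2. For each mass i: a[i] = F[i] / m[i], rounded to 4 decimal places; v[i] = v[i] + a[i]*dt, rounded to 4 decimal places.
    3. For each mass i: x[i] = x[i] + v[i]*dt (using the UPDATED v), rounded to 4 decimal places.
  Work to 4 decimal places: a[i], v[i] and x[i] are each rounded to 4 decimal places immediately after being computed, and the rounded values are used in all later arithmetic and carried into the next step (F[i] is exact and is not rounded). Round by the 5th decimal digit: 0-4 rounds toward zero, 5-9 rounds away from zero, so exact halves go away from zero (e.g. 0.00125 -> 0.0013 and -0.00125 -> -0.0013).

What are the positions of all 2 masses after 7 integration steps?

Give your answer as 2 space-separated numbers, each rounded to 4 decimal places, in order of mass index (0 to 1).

Answer: 7.5076 12.5238

Derivation:
Step 0: x=[6.0000 13.0000] v=[1.0000 0.0000]
Step 1: x=[6.2813 12.9375] v=[1.1250 -0.2500]
Step 2: x=[6.5743 12.8340] v=[1.1719 -0.4141]
Step 3: x=[6.8575 12.7143] v=[1.1326 -0.4790]
Step 4: x=[7.1094 12.6035] v=[1.0075 -0.4432]
Step 5: x=[7.3108 12.5243] v=[0.8056 -0.3167]
Step 6: x=[7.4467 12.4943] v=[0.5434 -0.1201]
Step 7: x=[7.5076 12.5238] v=[0.2435 0.1180]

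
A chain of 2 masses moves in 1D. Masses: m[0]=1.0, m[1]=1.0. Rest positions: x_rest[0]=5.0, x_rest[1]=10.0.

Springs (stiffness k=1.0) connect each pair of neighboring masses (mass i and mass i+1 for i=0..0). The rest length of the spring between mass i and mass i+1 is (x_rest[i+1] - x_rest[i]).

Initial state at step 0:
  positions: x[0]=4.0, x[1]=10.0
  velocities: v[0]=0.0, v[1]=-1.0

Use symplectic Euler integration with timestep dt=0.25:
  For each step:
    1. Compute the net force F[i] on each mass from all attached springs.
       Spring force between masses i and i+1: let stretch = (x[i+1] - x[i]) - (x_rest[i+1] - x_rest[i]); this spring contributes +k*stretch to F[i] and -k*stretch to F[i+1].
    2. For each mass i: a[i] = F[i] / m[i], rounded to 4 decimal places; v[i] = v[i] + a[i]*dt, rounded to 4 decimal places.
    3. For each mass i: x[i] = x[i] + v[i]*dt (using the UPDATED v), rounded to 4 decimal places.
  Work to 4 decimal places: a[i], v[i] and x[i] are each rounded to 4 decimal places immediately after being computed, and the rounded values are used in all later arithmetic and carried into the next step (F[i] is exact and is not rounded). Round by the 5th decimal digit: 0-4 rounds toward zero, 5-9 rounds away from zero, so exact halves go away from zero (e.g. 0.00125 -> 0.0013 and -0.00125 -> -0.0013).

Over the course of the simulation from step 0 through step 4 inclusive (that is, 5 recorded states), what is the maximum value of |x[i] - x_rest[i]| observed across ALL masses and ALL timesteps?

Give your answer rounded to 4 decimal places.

Answer: 1.3698

Derivation:
Step 0: x=[4.0000 10.0000] v=[0.0000 -1.0000]
Step 1: x=[4.0625 9.6875] v=[0.2500 -1.2500]
Step 2: x=[4.1641 9.3359] v=[0.4063 -1.4063]
Step 3: x=[4.2764 8.9736] v=[0.4493 -1.4493]
Step 4: x=[4.3698 8.6302] v=[0.3736 -1.3736]
Max displacement = 1.3698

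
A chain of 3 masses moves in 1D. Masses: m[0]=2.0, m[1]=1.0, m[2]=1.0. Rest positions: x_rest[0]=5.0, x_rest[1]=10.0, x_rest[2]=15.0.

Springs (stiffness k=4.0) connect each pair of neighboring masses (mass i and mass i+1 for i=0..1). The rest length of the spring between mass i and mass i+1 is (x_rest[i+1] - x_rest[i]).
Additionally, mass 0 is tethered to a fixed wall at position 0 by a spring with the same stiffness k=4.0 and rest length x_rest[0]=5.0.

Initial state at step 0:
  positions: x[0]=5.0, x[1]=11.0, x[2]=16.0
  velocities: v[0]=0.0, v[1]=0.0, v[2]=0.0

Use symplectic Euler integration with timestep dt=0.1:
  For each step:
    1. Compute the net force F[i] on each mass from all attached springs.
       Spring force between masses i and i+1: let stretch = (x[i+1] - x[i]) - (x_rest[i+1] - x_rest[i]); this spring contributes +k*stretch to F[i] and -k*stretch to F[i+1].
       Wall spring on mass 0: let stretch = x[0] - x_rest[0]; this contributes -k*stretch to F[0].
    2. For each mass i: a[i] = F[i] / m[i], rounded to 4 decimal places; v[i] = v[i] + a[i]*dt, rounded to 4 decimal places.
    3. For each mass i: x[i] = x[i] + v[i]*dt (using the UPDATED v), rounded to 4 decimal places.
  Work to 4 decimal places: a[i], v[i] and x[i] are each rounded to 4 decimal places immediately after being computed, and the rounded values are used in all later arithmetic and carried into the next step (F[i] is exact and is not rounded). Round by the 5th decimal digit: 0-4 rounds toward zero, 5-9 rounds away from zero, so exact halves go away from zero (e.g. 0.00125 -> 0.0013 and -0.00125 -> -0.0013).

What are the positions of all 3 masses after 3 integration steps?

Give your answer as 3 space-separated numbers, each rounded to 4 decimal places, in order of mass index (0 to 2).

Step 0: x=[5.0000 11.0000 16.0000] v=[0.0000 0.0000 0.0000]
Step 1: x=[5.0200 10.9600 16.0000] v=[0.2000 -0.4000 0.0000]
Step 2: x=[5.0584 10.8840 15.9984] v=[0.3840 -0.7600 -0.0160]
Step 3: x=[5.1121 10.7796 15.9922] v=[0.5374 -1.0445 -0.0618]

Answer: 5.1121 10.7796 15.9922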